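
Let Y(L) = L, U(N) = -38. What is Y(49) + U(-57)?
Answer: 11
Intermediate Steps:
Y(49) + U(-57) = 49 - 38 = 11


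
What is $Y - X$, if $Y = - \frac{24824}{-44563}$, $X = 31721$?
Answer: $- \frac{1413558099}{44563} \approx -31720.0$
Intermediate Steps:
$Y = \frac{24824}{44563}$ ($Y = \left(-24824\right) \left(- \frac{1}{44563}\right) = \frac{24824}{44563} \approx 0.55705$)
$Y - X = \frac{24824}{44563} - 31721 = - \frac{1413558099}{44563}$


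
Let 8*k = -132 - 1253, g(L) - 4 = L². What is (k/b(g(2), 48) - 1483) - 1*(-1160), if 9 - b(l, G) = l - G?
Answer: -128001/392 ≈ -326.53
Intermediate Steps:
g(L) = 4 + L²
b(l, G) = 9 + G - l (b(l, G) = 9 - (l - G) = 9 + (G - l) = 9 + G - l)
k = -1385/8 (k = (-132 - 1253)/8 = (⅛)*(-1385) = -1385/8 ≈ -173.13)
(k/b(g(2), 48) - 1483) - 1*(-1160) = (-1385/(8*(9 + 48 - (4 + 2²))) - 1483) - 1*(-1160) = (-1385/(8*(9 + 48 - (4 + 4))) - 1483) + 1160 = (-1385/(8*(9 + 48 - 1*8)) - 1483) + 1160 = (-1385/(8*(9 + 48 - 8)) - 1483) + 1160 = (-1385/8/49 - 1483) + 1160 = (-1385/8*1/49 - 1483) + 1160 = (-1385/392 - 1483) + 1160 = -582721/392 + 1160 = -128001/392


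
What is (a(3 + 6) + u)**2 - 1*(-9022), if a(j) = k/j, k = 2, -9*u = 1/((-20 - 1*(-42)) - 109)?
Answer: 5531319583/613089 ≈ 9022.0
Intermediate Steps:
u = 1/783 (u = -1/(9*((-20 - 1*(-42)) - 109)) = -1/(9*((-20 + 42) - 109)) = -1/(9*(22 - 109)) = -1/9/(-87) = -1/9*(-1/87) = 1/783 ≈ 0.0012771)
a(j) = 2/j
(a(3 + 6) + u)**2 - 1*(-9022) = (2/(3 + 6) + 1/783)**2 - 1*(-9022) = (2/9 + 1/783)**2 + 9022 = (175/783)**2 + 9022 = 30625/613089 + 9022 = 5531319583/613089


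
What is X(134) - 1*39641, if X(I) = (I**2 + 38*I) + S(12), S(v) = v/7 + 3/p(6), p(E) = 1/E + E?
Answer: -4297017/259 ≈ -16591.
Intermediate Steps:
p(E) = E + 1/E
S(v) = 18/37 + v/7 (S(v) = v/7 + 3/(6 + 1/6) = v*(1/7) + 3/(6 + 1/6) = v/7 + 3/(37/6) = v/7 + 3*(6/37) = v/7 + 18/37 = 18/37 + v/7)
X(I) = 570/259 + I**2 + 38*I (X(I) = (I**2 + 38*I) + (18/37 + (1/7)*12) = (I**2 + 38*I) + (18/37 + 12/7) = (I**2 + 38*I) + 570/259 = 570/259 + I**2 + 38*I)
X(134) - 1*39641 = (570/259 + 134**2 + 38*134) - 1*39641 = (570/259 + 17956 + 5092) - 39641 = 5970002/259 - 39641 = -4297017/259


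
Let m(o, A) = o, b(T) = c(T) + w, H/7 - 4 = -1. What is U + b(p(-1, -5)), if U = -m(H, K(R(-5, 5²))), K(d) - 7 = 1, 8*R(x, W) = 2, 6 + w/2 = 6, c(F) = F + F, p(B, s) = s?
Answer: -31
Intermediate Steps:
c(F) = 2*F
w = 0 (w = -12 + 2*6 = -12 + 12 = 0)
R(x, W) = ¼ (R(x, W) = (⅛)*2 = ¼)
H = 21 (H = 28 + 7*(-1) = 28 - 7 = 21)
K(d) = 8 (K(d) = 7 + 1 = 8)
b(T) = 2*T (b(T) = 2*T + 0 = 2*T)
U = -21 (U = -1*21 = -21)
U + b(p(-1, -5)) = -21 + 2*(-5) = -21 - 10 = -31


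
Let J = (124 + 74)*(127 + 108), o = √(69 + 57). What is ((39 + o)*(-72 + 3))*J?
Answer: -125212230 - 9631710*√14 ≈ -1.6125e+8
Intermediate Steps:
o = 3*√14 (o = √126 = 3*√14 ≈ 11.225)
J = 46530 (J = 198*235 = 46530)
((39 + o)*(-72 + 3))*J = ((39 + 3*√14)*(-72 + 3))*46530 = ((39 + 3*√14)*(-69))*46530 = (-2691 - 207*√14)*46530 = -125212230 - 9631710*√14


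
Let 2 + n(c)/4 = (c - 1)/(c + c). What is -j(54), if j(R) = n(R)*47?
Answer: 7661/27 ≈ 283.74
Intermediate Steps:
n(c) = -8 + 2*(-1 + c)/c (n(c) = -8 + 4*((c - 1)/(c + c)) = -8 + 4*((-1 + c)/((2*c))) = -8 + 4*((-1 + c)*(1/(2*c))) = -8 + 4*((-1 + c)/(2*c)) = -8 + 2*(-1 + c)/c)
j(R) = -282 - 94/R (j(R) = (-6 - 2/R)*47 = -282 - 94/R)
-j(54) = -(-282 - 94/54) = -(-282 - 94*1/54) = -(-282 - 47/27) = -1*(-7661/27) = 7661/27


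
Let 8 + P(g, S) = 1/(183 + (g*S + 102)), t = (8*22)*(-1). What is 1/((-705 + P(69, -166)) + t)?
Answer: -11169/9929242 ≈ -0.0011249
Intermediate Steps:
t = -176 (t = 176*(-1) = -176)
P(g, S) = -8 + 1/(285 + S*g) (P(g, S) = -8 + 1/(183 + (g*S + 102)) = -8 + 1/(183 + (S*g + 102)) = -8 + 1/(183 + (102 + S*g)) = -8 + 1/(285 + S*g))
1/((-705 + P(69, -166)) + t) = 1/((-705 + (-2279 - 8*(-166)*69)/(285 - 166*69)) - 176) = 1/((-705 + (-2279 + 91632)/(285 - 11454)) - 176) = 1/((-705 + 89353/(-11169)) - 176) = 1/((-705 - 1/11169*89353) - 176) = 1/((-705 - 89353/11169) - 176) = 1/(-7963498/11169 - 176) = 1/(-9929242/11169) = -11169/9929242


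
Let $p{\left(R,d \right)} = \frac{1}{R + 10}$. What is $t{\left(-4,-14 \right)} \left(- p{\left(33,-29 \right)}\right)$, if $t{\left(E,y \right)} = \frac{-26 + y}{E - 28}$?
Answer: $- \frac{5}{172} \approx -0.02907$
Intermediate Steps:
$p{\left(R,d \right)} = \frac{1}{10 + R}$
$t{\left(E,y \right)} = \frac{-26 + y}{-28 + E}$
$t{\left(-4,-14 \right)} \left(- p{\left(33,-29 \right)}\right) = \frac{-26 - 14}{-28 - 4} \left(- \frac{1}{10 + 33}\right) = \frac{1}{-32} \left(-40\right) \left(- \frac{1}{43}\right) = \left(- \frac{1}{32}\right) \left(-40\right) \left(\left(-1\right) \frac{1}{43}\right) = \frac{5}{4} \left(- \frac{1}{43}\right) = - \frac{5}{172}$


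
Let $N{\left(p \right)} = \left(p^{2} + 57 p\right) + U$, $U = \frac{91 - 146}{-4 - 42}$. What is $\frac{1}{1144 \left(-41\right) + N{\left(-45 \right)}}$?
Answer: $- \frac{46}{2182369} \approx -2.1078 \cdot 10^{-5}$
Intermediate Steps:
$U = \frac{55}{46}$ ($U = - \frac{55}{-46} = \left(-55\right) \left(- \frac{1}{46}\right) = \frac{55}{46} \approx 1.1957$)
$N{\left(p \right)} = \frac{55}{46} + p^{2} + 57 p$ ($N{\left(p \right)} = \left(p^{2} + 57 p\right) + \frac{55}{46} = \frac{55}{46} + p^{2} + 57 p$)
$\frac{1}{1144 \left(-41\right) + N{\left(-45 \right)}} = \frac{1}{1144 \left(-41\right) + \left(\frac{55}{46} + \left(-45\right)^{2} + 57 \left(-45\right)\right)} = \frac{1}{-46904 + \left(\frac{55}{46} + 2025 - 2565\right)} = \frac{1}{-46904 - \frac{24785}{46}} = \frac{1}{- \frac{2182369}{46}} = - \frac{46}{2182369}$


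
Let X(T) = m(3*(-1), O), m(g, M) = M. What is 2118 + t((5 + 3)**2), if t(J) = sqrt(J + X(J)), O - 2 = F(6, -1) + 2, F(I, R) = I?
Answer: 2118 + sqrt(74) ≈ 2126.6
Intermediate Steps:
O = 10 (O = 2 + (6 + 2) = 2 + 8 = 10)
X(T) = 10
t(J) = sqrt(10 + J) (t(J) = sqrt(J + 10) = sqrt(10 + J))
2118 + t((5 + 3)**2) = 2118 + sqrt(10 + (5 + 3)**2) = 2118 + sqrt(10 + 8**2) = 2118 + sqrt(10 + 64) = 2118 + sqrt(74)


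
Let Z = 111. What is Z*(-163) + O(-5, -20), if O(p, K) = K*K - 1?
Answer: -17694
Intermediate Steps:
O(p, K) = -1 + K² (O(p, K) = K² - 1 = -1 + K²)
Z*(-163) + O(-5, -20) = 111*(-163) + (-1 + (-20)²) = -18093 + (-1 + 400) = -18093 + 399 = -17694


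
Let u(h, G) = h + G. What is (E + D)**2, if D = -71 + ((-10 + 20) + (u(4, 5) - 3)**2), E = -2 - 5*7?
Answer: 3844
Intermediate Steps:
u(h, G) = G + h
E = -37 (E = -2 - 35 = -37)
D = -25 (D = -71 + ((-10 + 20) + ((5 + 4) - 3)**2) = -71 + (10 + (9 - 3)**2) = -71 + (10 + 6**2) = -71 + (10 + 36) = -71 + 46 = -25)
(E + D)**2 = (-37 - 25)**2 = (-62)**2 = 3844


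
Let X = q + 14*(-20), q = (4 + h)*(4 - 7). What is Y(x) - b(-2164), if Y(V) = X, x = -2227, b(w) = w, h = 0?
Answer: 1872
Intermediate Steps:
q = -12 (q = (4 + 0)*(4 - 7) = 4*(-3) = -12)
X = -292 (X = -12 + 14*(-20) = -12 - 280 = -292)
Y(V) = -292
Y(x) - b(-2164) = -292 - 1*(-2164) = -292 + 2164 = 1872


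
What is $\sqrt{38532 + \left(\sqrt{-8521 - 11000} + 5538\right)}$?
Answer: $\sqrt{44070 + 9 i \sqrt{241}} \approx 209.93 + 0.3328 i$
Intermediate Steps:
$\sqrt{38532 + \left(\sqrt{-8521 - 11000} + 5538\right)} = \sqrt{38532 + \left(\sqrt{-19521} + 5538\right)} = \sqrt{38532 + \left(9 i \sqrt{241} + 5538\right)} = \sqrt{38532 + \left(5538 + 9 i \sqrt{241}\right)} = \sqrt{44070 + 9 i \sqrt{241}}$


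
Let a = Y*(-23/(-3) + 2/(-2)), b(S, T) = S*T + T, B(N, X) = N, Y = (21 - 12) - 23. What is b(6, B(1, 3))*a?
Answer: -1960/3 ≈ -653.33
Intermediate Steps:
Y = -14 (Y = 9 - 23 = -14)
b(S, T) = T + S*T
a = -280/3 (a = -14*(-23/(-3) + 2/(-2)) = -14*(-23*(-⅓) + 2*(-½)) = -14*(23/3 - 1) = -14*20/3 = -280/3 ≈ -93.333)
b(6, B(1, 3))*a = (1*(1 + 6))*(-280/3) = (1*7)*(-280/3) = 7*(-280/3) = -1960/3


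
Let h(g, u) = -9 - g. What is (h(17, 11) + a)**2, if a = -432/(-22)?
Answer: 4900/121 ≈ 40.496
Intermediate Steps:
a = 216/11 (a = -432*(-1/22) = 216/11 ≈ 19.636)
(h(17, 11) + a)**2 = ((-9 - 1*17) + 216/11)**2 = ((-9 - 17) + 216/11)**2 = (-26 + 216/11)**2 = (-70/11)**2 = 4900/121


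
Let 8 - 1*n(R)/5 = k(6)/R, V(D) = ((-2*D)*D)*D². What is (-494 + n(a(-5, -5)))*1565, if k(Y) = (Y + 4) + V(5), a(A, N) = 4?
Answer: 1715240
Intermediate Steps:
V(D) = -2*D⁴ (V(D) = (-2*D²)*D² = -2*D⁴)
k(Y) = -1246 + Y (k(Y) = (Y + 4) - 2*5⁴ = (4 + Y) - 2*625 = (4 + Y) - 1250 = -1246 + Y)
n(R) = 40 + 6200/R (n(R) = 40 - 5*(-1246 + 6)/R = 40 - (-6200)/R = 40 + 6200/R)
(-494 + n(a(-5, -5)))*1565 = (-494 + (40 + 6200/4))*1565 = (-494 + (40 + 6200*(¼)))*1565 = (-494 + (40 + 1550))*1565 = (-494 + 1590)*1565 = 1096*1565 = 1715240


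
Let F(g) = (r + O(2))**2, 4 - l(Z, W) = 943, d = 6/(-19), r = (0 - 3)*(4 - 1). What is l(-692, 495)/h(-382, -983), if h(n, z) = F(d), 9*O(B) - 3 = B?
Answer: -76059/5776 ≈ -13.168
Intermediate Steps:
r = -9 (r = -3*3 = -9)
O(B) = 1/3 + B/9
d = -6/19 (d = 6*(-1/19) = -6/19 ≈ -0.31579)
l(Z, W) = -939 (l(Z, W) = 4 - 1*943 = 4 - 943 = -939)
F(g) = 5776/81 (F(g) = (-9 + (1/3 + (1/9)*2))**2 = (-9 + (1/3 + 2/9))**2 = (-9 + 5/9)**2 = (-76/9)**2 = 5776/81)
h(n, z) = 5776/81
l(-692, 495)/h(-382, -983) = -939/5776/81 = -939*81/5776 = -76059/5776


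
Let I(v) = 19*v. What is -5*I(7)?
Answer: -665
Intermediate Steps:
-5*I(7) = -95*7 = -5*133 = -665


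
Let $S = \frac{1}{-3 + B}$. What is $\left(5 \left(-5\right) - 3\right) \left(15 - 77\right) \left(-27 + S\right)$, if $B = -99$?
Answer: $- \frac{2391340}{51} \approx -46889.0$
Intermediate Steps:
$S = - \frac{1}{102}$ ($S = \frac{1}{-3 - 99} = \frac{1}{-102} = - \frac{1}{102} \approx -0.0098039$)
$\left(5 \left(-5\right) - 3\right) \left(15 - 77\right) \left(-27 + S\right) = \left(5 \left(-5\right) - 3\right) \left(15 - 77\right) \left(-27 - \frac{1}{102}\right) = \left(-25 - 3\right) \left(\left(-62\right) \left(- \frac{2755}{102}\right)\right) = \left(-28\right) \frac{85405}{51} = - \frac{2391340}{51}$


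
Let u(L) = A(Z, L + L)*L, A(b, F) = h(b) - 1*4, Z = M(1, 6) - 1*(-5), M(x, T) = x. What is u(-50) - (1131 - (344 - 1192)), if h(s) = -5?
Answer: -1529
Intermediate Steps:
Z = 6 (Z = 1 - 1*(-5) = 1 + 5 = 6)
A(b, F) = -9 (A(b, F) = -5 - 1*4 = -5 - 4 = -9)
u(L) = -9*L
u(-50) - (1131 - (344 - 1192)) = -9*(-50) - (1131 - (344 - 1192)) = 450 - (1131 - 1*(-848)) = 450 - (1131 + 848) = 450 - 1*1979 = 450 - 1979 = -1529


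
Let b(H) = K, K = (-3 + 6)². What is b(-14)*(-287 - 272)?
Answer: -5031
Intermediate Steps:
K = 9 (K = 3² = 9)
b(H) = 9
b(-14)*(-287 - 272) = 9*(-287 - 272) = 9*(-559) = -5031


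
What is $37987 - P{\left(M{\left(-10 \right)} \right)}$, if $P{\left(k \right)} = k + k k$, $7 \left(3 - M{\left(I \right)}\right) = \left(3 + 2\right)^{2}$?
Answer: $\frac{1861375}{49} \approx 37987.0$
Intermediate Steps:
$M{\left(I \right)} = - \frac{4}{7}$ ($M{\left(I \right)} = 3 - \frac{\left(3 + 2\right)^{2}}{7} = 3 - \frac{5^{2}}{7} = 3 - \frac{25}{7} = - \frac{4}{7}$)
$P{\left(k \right)} = k + k^{2}$
$37987 - P{\left(M{\left(-10 \right)} \right)} = 37987 - - \frac{4 \left(1 - \frac{4}{7}\right)}{7} = 37987 - \left(- \frac{4}{7}\right) \frac{3}{7} = 37987 - - \frac{12}{49} = 37987 + \frac{12}{49} = \frac{1861375}{49}$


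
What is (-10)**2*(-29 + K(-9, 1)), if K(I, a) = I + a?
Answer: -3700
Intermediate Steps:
(-10)**2*(-29 + K(-9, 1)) = (-10)**2*(-29 + (-9 + 1)) = 100*(-29 - 8) = 100*(-37) = -3700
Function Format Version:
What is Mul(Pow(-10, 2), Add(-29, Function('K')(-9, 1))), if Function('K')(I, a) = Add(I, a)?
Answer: -3700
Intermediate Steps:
Mul(Pow(-10, 2), Add(-29, Function('K')(-9, 1))) = Mul(Pow(-10, 2), Add(-29, Add(-9, 1))) = Mul(100, Add(-29, -8)) = Mul(100, -37) = -3700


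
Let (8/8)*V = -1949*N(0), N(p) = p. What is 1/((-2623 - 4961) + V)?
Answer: -1/7584 ≈ -0.00013186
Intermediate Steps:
V = 0 (V = -1949*0 = 0)
1/((-2623 - 4961) + V) = 1/((-2623 - 4961) + 0) = 1/(-7584 + 0) = 1/(-7584) = -1/7584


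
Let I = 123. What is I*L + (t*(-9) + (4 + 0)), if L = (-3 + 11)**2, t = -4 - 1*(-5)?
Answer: 7867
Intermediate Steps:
t = 1 (t = -4 + 5 = 1)
L = 64 (L = 8**2 = 64)
I*L + (t*(-9) + (4 + 0)) = 123*64 + (1*(-9) + (4 + 0)) = 7872 + (-9 + 4) = 7872 - 5 = 7867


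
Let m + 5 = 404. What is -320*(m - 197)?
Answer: -64640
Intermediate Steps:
m = 399 (m = -5 + 404 = 399)
-320*(m - 197) = -320*(399 - 197) = -320*202 = -64640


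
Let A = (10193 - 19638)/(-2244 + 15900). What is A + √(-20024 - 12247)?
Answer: -9445/13656 + I*√32271 ≈ -0.69164 + 179.64*I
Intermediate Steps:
A = -9445/13656 ≈ -0.69164
A + √(-20024 - 12247) = -9445/13656 + √(-20024 - 12247) = -9445/13656 + √(-32271) = -9445/13656 + I*√32271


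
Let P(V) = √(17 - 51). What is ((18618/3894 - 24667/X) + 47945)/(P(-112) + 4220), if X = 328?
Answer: 1535952938965/135389891516 - 1455879563*I*√34/541559566064 ≈ 11.345 - 0.015675*I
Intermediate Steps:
P(V) = I*√34 (P(V) = √(-34) = I*√34)
((18618/3894 - 24667/X) + 47945)/(P(-112) + 4220) = ((18618/3894 - 24667/328) + 47945)/(I*√34 + 4220) = ((18618*(1/3894) - 24667*1/328) + 47945)/(4220 + I*√34) = ((3103/649 - 24667/328) + 47945)/(4220 + I*√34) = (-14991099/212872 + 47945)/(4220 + I*√34) = 10191156941/(212872*(4220 + I*√34))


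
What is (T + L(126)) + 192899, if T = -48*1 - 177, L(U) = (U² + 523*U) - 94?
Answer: 274354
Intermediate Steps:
L(U) = -94 + U² + 523*U
T = -225 (T = -48 - 177 = -225)
(T + L(126)) + 192899 = (-225 + (-94 + 126² + 523*126)) + 192899 = (-225 + (-94 + 15876 + 65898)) + 192899 = (-225 + 81680) + 192899 = 81455 + 192899 = 274354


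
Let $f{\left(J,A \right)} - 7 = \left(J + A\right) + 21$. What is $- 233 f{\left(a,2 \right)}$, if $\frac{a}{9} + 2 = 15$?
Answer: $-34251$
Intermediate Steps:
$a = 117$ ($a = -18 + 9 \cdot 15 = -18 + 135 = 117$)
$f{\left(J,A \right)} = 28 + A + J$ ($f{\left(J,A \right)} = 7 + \left(\left(J + A\right) + 21\right) = 7 + \left(\left(A + J\right) + 21\right) = 7 + \left(21 + A + J\right) = 28 + A + J$)
$- 233 f{\left(a,2 \right)} = - 233 \left(28 + 2 + 117\right) = \left(-233\right) 147 = -34251$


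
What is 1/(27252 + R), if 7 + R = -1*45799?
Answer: -1/18554 ≈ -5.3897e-5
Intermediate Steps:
R = -45806 (R = -7 - 1*45799 = -7 - 45799 = -45806)
1/(27252 + R) = 1/(27252 - 45806) = 1/(-18554) = -1/18554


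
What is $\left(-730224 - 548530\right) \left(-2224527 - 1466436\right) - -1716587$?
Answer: $4719835416689$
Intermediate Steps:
$\left(-730224 - 548530\right) \left(-2224527 - 1466436\right) - -1716587 = \left(-1278754\right) \left(-3690963\right) + 1716587 = 4719833700102 + 1716587 = 4719835416689$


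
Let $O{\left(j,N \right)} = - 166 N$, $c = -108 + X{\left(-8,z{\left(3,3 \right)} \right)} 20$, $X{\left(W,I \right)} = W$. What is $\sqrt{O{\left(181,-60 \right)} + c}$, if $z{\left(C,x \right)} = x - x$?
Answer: $2 \sqrt{2423} \approx 98.448$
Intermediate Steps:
$z{\left(C,x \right)} = 0$
$c = -268$ ($c = -108 - 160 = -268$)
$\sqrt{O{\left(181,-60 \right)} + c} = \sqrt{\left(-166\right) \left(-60\right) - 268} = \sqrt{9960 - 268} = \sqrt{9692} = 2 \sqrt{2423}$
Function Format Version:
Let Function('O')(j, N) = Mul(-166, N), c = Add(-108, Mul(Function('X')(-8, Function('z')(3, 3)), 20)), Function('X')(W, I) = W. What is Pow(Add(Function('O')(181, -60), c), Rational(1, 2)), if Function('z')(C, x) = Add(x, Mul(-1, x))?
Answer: Mul(2, Pow(2423, Rational(1, 2))) ≈ 98.448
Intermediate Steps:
Function('z')(C, x) = 0
c = -268 (c = Add(-108, Mul(-8, 20)) = Add(-108, -160) = -268)
Pow(Add(Function('O')(181, -60), c), Rational(1, 2)) = Pow(Add(Mul(-166, -60), -268), Rational(1, 2)) = Pow(Add(9960, -268), Rational(1, 2)) = Pow(9692, Rational(1, 2)) = Mul(2, Pow(2423, Rational(1, 2)))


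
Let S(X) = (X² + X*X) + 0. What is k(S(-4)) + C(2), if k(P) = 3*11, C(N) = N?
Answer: 35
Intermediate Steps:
S(X) = 2*X² (S(X) = (X² + X²) + 0 = 2*X² + 0 = 2*X²)
k(P) = 33
k(S(-4)) + C(2) = 33 + 2 = 35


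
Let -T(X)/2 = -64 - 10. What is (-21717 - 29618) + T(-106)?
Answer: -51187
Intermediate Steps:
T(X) = 148 (T(X) = -2*(-64 - 10) = -2*(-74) = 148)
(-21717 - 29618) + T(-106) = (-21717 - 29618) + 148 = -51335 + 148 = -51187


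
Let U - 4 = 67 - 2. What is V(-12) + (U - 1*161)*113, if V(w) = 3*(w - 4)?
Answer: -10444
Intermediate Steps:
U = 69 (U = 4 + (67 - 2) = 4 + 65 = 69)
V(w) = -12 + 3*w (V(w) = 3*(-4 + w) = -12 + 3*w)
V(-12) + (U - 1*161)*113 = (-12 + 3*(-12)) + (69 - 1*161)*113 = (-12 - 36) + (69 - 161)*113 = -48 - 92*113 = -48 - 10396 = -10444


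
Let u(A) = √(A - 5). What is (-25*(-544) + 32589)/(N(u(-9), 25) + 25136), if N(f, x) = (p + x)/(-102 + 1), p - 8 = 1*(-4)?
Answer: 4665089/2538707 ≈ 1.8376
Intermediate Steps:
u(A) = √(-5 + A)
p = 4 (p = 8 + 1*(-4) = 8 - 4 = 4)
N(f, x) = -4/101 - x/101 (N(f, x) = (4 + x)/(-102 + 1) = (4 + x)/(-101) = (4 + x)*(-1/101) = -4/101 - x/101)
(-25*(-544) + 32589)/(N(u(-9), 25) + 25136) = (-25*(-544) + 32589)/((-4/101 - 1/101*25) + 25136) = (13600 + 32589)/((-4/101 - 25/101) + 25136) = 46189/(-29/101 + 25136) = 46189/(2538707/101) = 46189*(101/2538707) = 4665089/2538707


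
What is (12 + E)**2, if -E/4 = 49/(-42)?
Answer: 2500/9 ≈ 277.78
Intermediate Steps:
E = 14/3 (E = -196/(-42) = -196*(-1)/42 = -4*(-7/6) = 14/3 ≈ 4.6667)
(12 + E)**2 = (12 + 14/3)**2 = (50/3)**2 = 2500/9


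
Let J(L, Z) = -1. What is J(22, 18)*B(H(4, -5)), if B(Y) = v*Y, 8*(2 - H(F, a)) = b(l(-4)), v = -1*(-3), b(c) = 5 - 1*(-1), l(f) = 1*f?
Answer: -15/4 ≈ -3.7500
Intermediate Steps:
l(f) = f
b(c) = 6 (b(c) = 5 + 1 = 6)
v = 3
H(F, a) = 5/4 (H(F, a) = 2 - ⅛*6 = 2 - ¾ = 5/4)
B(Y) = 3*Y
J(22, 18)*B(H(4, -5)) = -3*5/4 = -1*15/4 = -15/4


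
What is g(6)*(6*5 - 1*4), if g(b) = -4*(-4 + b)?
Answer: -208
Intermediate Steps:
g(b) = 16 - 4*b
g(6)*(6*5 - 1*4) = (16 - 4*6)*(6*5 - 1*4) = (16 - 24)*(30 - 4) = -8*26 = -208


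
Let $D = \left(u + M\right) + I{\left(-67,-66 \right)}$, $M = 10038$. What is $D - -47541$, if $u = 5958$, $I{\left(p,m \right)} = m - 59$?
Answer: $63412$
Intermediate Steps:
$I{\left(p,m \right)} = -59 + m$ ($I{\left(p,m \right)} = m - 59 = -59 + m$)
$D = 15871$ ($D = \left(5958 + 10038\right) - 125 = 15996 - 125 = 15871$)
$D - -47541 = 15871 - -47541 = 15871 + 47541 = 63412$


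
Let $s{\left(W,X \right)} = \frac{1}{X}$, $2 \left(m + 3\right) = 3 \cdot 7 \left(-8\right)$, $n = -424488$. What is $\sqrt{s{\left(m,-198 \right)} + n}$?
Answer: $\frac{5 i \sqrt{73962790}}{66} \approx 651.53 i$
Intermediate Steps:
$m = -87$ ($m = -3 + \frac{3 \cdot 7 \left(-8\right)}{2} = -3 + \frac{21 \left(-8\right)}{2} = -3 + \frac{1}{2} \left(-168\right) = -3 - 84 = -87$)
$\sqrt{s{\left(m,-198 \right)} + n} = \sqrt{\frac{1}{-198} - 424488} = \sqrt{- \frac{1}{198} - 424488} = \sqrt{- \frac{84048625}{198}} = \frac{5 i \sqrt{73962790}}{66}$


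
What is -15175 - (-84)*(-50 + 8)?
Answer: -18703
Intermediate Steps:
-15175 - (-84)*(-50 + 8) = -15175 - (-84)*(-42) = -15175 - 1*3528 = -15175 - 3528 = -18703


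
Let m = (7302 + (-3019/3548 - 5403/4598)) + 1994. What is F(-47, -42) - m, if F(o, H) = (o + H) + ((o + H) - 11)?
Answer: -77351215617/8156852 ≈ -9483.0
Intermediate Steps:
F(o, H) = -11 + 2*H + 2*o (F(o, H) = (H + o) + ((H + o) - 11) = (H + o) + (-11 + H + o) = -11 + 2*H + 2*o)
m = 75809570589/8156852 (m = (7302 + (-3019*1/3548 - 5403*1/4598)) + 1994 = (7302 + (-3019/3548 - 5403/4598)) + 1994 = (7302 - 16525603/8156852) + 1994 = 59544807701/8156852 + 1994 = 75809570589/8156852 ≈ 9294.0)
F(-47, -42) - m = (-11 + 2*(-42) + 2*(-47)) - 1*75809570589/8156852 = (-11 - 84 - 94) - 75809570589/8156852 = -189 - 75809570589/8156852 = -77351215617/8156852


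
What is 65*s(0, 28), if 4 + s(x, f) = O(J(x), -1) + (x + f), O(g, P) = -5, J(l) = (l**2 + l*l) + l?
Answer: 1235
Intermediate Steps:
J(l) = l + 2*l**2 (J(l) = (l**2 + l**2) + l = 2*l**2 + l = l + 2*l**2)
s(x, f) = -9 + f + x (s(x, f) = -4 + (-5 + (x + f)) = -4 + (-5 + (f + x)) = -4 + (-5 + f + x) = -9 + f + x)
65*s(0, 28) = 65*(-9 + 28 + 0) = 65*19 = 1235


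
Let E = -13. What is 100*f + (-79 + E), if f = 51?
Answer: 5008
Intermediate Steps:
100*f + (-79 + E) = 100*51 + (-79 - 13) = 5100 - 92 = 5008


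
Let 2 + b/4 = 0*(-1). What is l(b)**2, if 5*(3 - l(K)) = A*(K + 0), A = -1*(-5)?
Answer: 121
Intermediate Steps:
A = 5
b = -8 (b = -8 + 4*(0*(-1)) = -8 + 4*0 = -8 + 0 = -8)
l(K) = 3 - K (l(K) = 3 - (K + 0) = 3 - K)
l(b)**2 = (3 - 1*(-8))**2 = (3 + 8)**2 = 11**2 = 121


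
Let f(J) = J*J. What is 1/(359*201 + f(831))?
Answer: 1/762720 ≈ 1.3111e-6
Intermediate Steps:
f(J) = J²
1/(359*201 + f(831)) = 1/(359*201 + 831²) = 1/(72159 + 690561) = 1/762720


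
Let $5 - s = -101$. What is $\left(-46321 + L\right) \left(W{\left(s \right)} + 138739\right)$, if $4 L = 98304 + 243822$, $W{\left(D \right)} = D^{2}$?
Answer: $\frac{11761189475}{2} \approx 5.8806 \cdot 10^{9}$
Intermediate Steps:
$s = 106$ ($s = 5 - -101 = 5 + 101 = 106$)
$L = \frac{171063}{2}$ ($L = \frac{98304 + 243822}{4} = \frac{1}{4} \cdot 342126 = \frac{171063}{2} \approx 85532.0$)
$\left(-46321 + L\right) \left(W{\left(s \right)} + 138739\right) = \left(-46321 + \frac{171063}{2}\right) \left(106^{2} + 138739\right) = \frac{78421 \left(11236 + 138739\right)}{2} = \frac{78421}{2} \cdot 149975 = \frac{11761189475}{2}$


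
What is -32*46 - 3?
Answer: -1475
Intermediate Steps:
-32*46 - 3 = -1472 - 3 = -1475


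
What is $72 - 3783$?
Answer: $-3711$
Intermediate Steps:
$72 - 3783 = -3711$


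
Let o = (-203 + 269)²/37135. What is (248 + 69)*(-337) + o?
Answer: -3967090559/37135 ≈ -1.0683e+5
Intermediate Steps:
o = 4356/37135 (o = 66²*(1/37135) = 4356*(1/37135) = 4356/37135 ≈ 0.11730)
(248 + 69)*(-337) + o = (248 + 69)*(-337) + 4356/37135 = 317*(-337) + 4356/37135 = -106829 + 4356/37135 = -3967090559/37135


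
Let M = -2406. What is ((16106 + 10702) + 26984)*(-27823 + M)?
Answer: -1626078368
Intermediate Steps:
((16106 + 10702) + 26984)*(-27823 + M) = ((16106 + 10702) + 26984)*(-27823 - 2406) = (26808 + 26984)*(-30229) = 53792*(-30229) = -1626078368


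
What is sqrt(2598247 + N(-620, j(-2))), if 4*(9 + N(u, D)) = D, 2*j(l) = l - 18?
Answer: sqrt(10392942)/2 ≈ 1611.9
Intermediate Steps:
j(l) = -9 + l/2 (j(l) = (l - 18)/2 = (-18 + l)/2 = -9 + l/2)
N(u, D) = -9 + D/4
sqrt(2598247 + N(-620, j(-2))) = sqrt(2598247 + (-9 + (-9 + (1/2)*(-2))/4)) = sqrt(2598247 + (-9 + (-9 - 1)/4)) = sqrt(2598247 + (-9 + (1/4)*(-10))) = sqrt(2598247 + (-9 - 5/2)) = sqrt(2598247 - 23/2) = sqrt(5196471/2) = sqrt(10392942)/2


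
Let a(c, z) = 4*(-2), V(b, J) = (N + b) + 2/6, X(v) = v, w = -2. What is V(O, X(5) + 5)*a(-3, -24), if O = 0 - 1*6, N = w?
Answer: 184/3 ≈ 61.333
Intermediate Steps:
N = -2
O = -6 (O = 0 - 6 = -6)
V(b, J) = -5/3 + b (V(b, J) = (-2 + b) + 2/6 = (-2 + b) + 2*(⅙) = (-2 + b) + ⅓ = -5/3 + b)
a(c, z) = -8
V(O, X(5) + 5)*a(-3, -24) = (-5/3 - 6)*(-8) = -23/3*(-8) = 184/3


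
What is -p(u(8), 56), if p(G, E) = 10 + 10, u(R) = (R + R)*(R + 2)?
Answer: -20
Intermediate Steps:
u(R) = 2*R*(2 + R) (u(R) = (2*R)*(2 + R) = 2*R*(2 + R))
p(G, E) = 20
-p(u(8), 56) = -1*20 = -20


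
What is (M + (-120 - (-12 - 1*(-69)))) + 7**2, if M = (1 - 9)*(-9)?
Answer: -56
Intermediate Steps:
M = 72 (M = -8*(-9) = 72)
(M + (-120 - (-12 - 1*(-69)))) + 7**2 = (72 + (-120 - (-12 - 1*(-69)))) + 7**2 = (72 + (-120 - (-12 + 69))) + 49 = (72 + (-120 - 1*57)) + 49 = (72 + (-120 - 57)) + 49 = (72 - 177) + 49 = -105 + 49 = -56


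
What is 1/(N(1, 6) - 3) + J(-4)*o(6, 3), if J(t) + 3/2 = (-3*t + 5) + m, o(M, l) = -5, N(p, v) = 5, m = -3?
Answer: -62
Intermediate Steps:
J(t) = 1/2 - 3*t (J(t) = -3/2 + ((-3*t + 5) - 3) = -3/2 + ((5 - 3*t) - 3) = -3/2 + (2 - 3*t) = 1/2 - 3*t)
1/(N(1, 6) - 3) + J(-4)*o(6, 3) = 1/(5 - 3) + (1/2 - 3*(-4))*(-5) = 1/2 + (1/2 + 12)*(-5) = 1/2 + (25/2)*(-5) = 1/2 - 125/2 = -62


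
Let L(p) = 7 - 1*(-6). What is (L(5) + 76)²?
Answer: 7921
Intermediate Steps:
L(p) = 13 (L(p) = 7 + 6 = 13)
(L(5) + 76)² = (13 + 76)² = 89² = 7921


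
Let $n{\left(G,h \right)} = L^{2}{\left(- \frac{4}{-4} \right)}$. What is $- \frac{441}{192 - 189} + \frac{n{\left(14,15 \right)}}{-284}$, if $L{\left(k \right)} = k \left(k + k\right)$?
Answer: $- \frac{10438}{71} \approx -147.01$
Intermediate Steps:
$L{\left(k \right)} = 2 k^{2}$ ($L{\left(k \right)} = k 2 k = 2 k^{2}$)
$n{\left(G,h \right)} = 4$ ($n{\left(G,h \right)} = \left(2 \left(- \frac{4}{-4}\right)^{2}\right)^{2} = \left(2 \left(\left(-4\right) \left(- \frac{1}{4}\right)\right)^{2}\right)^{2} = \left(2 \cdot 1^{2}\right)^{2} = \left(2 \cdot 1\right)^{2} = 2^{2} = 4$)
$- \frac{441}{192 - 189} + \frac{n{\left(14,15 \right)}}{-284} = - \frac{441}{192 - 189} + \frac{4}{-284} = - \frac{441}{3} + 4 \left(- \frac{1}{284}\right) = \left(-441\right) \frac{1}{3} - \frac{1}{71} = -147 - \frac{1}{71} = - \frac{10438}{71}$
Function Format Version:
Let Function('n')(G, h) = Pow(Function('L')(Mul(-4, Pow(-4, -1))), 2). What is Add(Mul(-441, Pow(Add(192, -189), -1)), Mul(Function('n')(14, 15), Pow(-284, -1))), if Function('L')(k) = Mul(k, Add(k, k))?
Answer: Rational(-10438, 71) ≈ -147.01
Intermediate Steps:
Function('L')(k) = Mul(2, Pow(k, 2)) (Function('L')(k) = Mul(k, Mul(2, k)) = Mul(2, Pow(k, 2)))
Function('n')(G, h) = 4 (Function('n')(G, h) = Pow(Mul(2, Pow(Mul(-4, Pow(-4, -1)), 2)), 2) = Pow(Mul(2, Pow(Mul(-4, Rational(-1, 4)), 2)), 2) = Pow(Mul(2, Pow(1, 2)), 2) = Pow(Mul(2, 1), 2) = Pow(2, 2) = 4)
Add(Mul(-441, Pow(Add(192, -189), -1)), Mul(Function('n')(14, 15), Pow(-284, -1))) = Add(Mul(-441, Pow(Add(192, -189), -1)), Mul(4, Pow(-284, -1))) = Add(Mul(-441, Pow(3, -1)), Mul(4, Rational(-1, 284))) = Add(Mul(-441, Rational(1, 3)), Rational(-1, 71)) = Add(-147, Rational(-1, 71)) = Rational(-10438, 71)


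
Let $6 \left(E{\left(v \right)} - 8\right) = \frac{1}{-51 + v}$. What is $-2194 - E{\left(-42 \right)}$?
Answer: $- \frac{1228715}{558} \approx -2202.0$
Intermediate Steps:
$E{\left(v \right)} = 8 + \frac{1}{6 \left(-51 + v\right)}$
$-2194 - E{\left(-42 \right)} = -2194 - \frac{-2447 + 48 \left(-42\right)}{6 \left(-51 - 42\right)} = -2194 - \frac{-2447 - 2016}{6 \left(-93\right)} = -2194 - \frac{1}{6} \left(- \frac{1}{93}\right) \left(-4463\right) = -2194 - \frac{4463}{558} = - \frac{1228715}{558}$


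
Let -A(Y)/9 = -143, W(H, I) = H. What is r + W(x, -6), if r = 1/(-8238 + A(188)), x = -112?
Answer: -778513/6951 ≈ -112.00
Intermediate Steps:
A(Y) = 1287 (A(Y) = -9*(-143) = 1287)
r = -1/6951 (r = 1/(-8238 + 1287) = 1/(-6951) = -1/6951 ≈ -0.00014386)
r + W(x, -6) = -1/6951 - 112 = -778513/6951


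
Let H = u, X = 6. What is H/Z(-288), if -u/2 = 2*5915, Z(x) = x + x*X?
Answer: 845/72 ≈ 11.736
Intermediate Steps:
Z(x) = 7*x (Z(x) = x + x*6 = x + 6*x = 7*x)
u = -23660 (u = -4*5915 = -2*11830 = -23660)
H = -23660
H/Z(-288) = -23660/(7*(-288)) = -23660/(-2016) = -23660*(-1/2016) = 845/72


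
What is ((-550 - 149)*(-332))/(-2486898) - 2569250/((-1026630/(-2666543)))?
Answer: -8604937999341283/1289456613 ≈ -6.6733e+6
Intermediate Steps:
((-550 - 149)*(-332))/(-2486898) - 2569250/((-1026630/(-2666543))) = -699*(-332)*(-1/2486898) - 2569250/((-1026630*(-1/2666543))) = 232068*(-1/2486898) - 2569250/93330/242413 = -38678/414483 - 2569250*242413/93330 = -38678/414483 - 62281960025/9333 = -8604937999341283/1289456613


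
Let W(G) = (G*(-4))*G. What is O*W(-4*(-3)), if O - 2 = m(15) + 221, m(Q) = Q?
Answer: -137088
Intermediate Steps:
O = 238 (O = 2 + (15 + 221) = 2 + 236 = 238)
W(G) = -4*G**2 (W(G) = (-4*G)*G = -4*G**2)
O*W(-4*(-3)) = 238*(-4*(-4*(-3))**2) = 238*(-4*12**2) = 238*(-4*144) = 238*(-576) = -137088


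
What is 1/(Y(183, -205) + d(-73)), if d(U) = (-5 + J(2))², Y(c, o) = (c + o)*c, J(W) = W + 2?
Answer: -1/4025 ≈ -0.00024845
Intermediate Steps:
J(W) = 2 + W
Y(c, o) = c*(c + o)
d(U) = 1 (d(U) = (-5 + (2 + 2))² = (-5 + 4)² = (-1)² = 1)
1/(Y(183, -205) + d(-73)) = 1/(183*(183 - 205) + 1) = 1/(183*(-22) + 1) = 1/(-4026 + 1) = 1/(-4025) = -1/4025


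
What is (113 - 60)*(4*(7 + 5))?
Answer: 2544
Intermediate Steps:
(113 - 60)*(4*(7 + 5)) = 53*(4*12) = 53*48 = 2544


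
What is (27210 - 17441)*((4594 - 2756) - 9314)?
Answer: -73033044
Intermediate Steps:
(27210 - 17441)*((4594 - 2756) - 9314) = 9769*(1838 - 9314) = 9769*(-7476) = -73033044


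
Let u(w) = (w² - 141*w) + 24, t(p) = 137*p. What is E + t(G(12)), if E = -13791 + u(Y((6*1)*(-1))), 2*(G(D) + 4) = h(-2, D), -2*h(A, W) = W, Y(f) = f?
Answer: -13844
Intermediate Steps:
h(A, W) = -W/2
G(D) = -4 - D/4 (G(D) = -4 + (-D/2)/2 = -4 - D/4)
u(w) = 24 + w² - 141*w
E = -12885 (E = -13791 + (24 + ((6*1)*(-1))² - 141*6*1*(-1)) = -13791 + (24 + (6*(-1))² - 846*(-1)) = -13791 + (24 + (-6)² - 141*(-6)) = -13791 + (24 + 36 + 846) = -13791 + 906 = -12885)
E + t(G(12)) = -12885 + 137*(-4 - ¼*12) = -12885 + 137*(-4 - 3) = -12885 + 137*(-7) = -12885 - 959 = -13844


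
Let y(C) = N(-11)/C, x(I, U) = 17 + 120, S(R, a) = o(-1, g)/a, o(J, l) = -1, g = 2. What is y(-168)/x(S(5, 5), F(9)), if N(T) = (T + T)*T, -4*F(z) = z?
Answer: -121/11508 ≈ -0.010514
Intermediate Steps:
F(z) = -z/4
S(R, a) = -1/a
x(I, U) = 137
N(T) = 2*T² (N(T) = (2*T)*T = 2*T²)
y(C) = 242/C (y(C) = (2*(-11)²)/C = (2*121)/C = 242/C)
y(-168)/x(S(5, 5), F(9)) = (242/(-168))/137 = (242*(-1/168))*(1/137) = -121/84*1/137 = -121/11508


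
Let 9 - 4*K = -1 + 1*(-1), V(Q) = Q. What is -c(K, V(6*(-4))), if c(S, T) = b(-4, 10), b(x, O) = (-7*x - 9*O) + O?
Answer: 52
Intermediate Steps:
b(x, O) = -8*O - 7*x (b(x, O) = (-9*O - 7*x) + O = -8*O - 7*x)
K = 11/4 (K = 9/4 - (-1 + 1*(-1))/4 = 9/4 - (-1 - 1)/4 = 9/4 - ¼*(-2) = 9/4 + ½ = 11/4 ≈ 2.7500)
c(S, T) = -52 (c(S, T) = -8*10 - 7*(-4) = -80 + 28 = -52)
-c(K, V(6*(-4))) = -1*(-52) = 52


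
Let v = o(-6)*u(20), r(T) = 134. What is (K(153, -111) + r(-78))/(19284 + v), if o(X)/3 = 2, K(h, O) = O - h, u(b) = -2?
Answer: -65/9636 ≈ -0.0067455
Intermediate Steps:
o(X) = 6 (o(X) = 3*2 = 6)
v = -12 (v = 6*(-2) = -12)
(K(153, -111) + r(-78))/(19284 + v) = ((-111 - 1*153) + 134)/(19284 - 12) = ((-111 - 153) + 134)/19272 = (-264 + 134)*(1/19272) = -130*1/19272 = -65/9636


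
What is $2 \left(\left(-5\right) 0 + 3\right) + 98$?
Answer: $104$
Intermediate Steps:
$2 \left(\left(-5\right) 0 + 3\right) + 98 = 2 \left(0 + 3\right) + 98 = 2 \cdot 3 + 98 = 6 + 98 = 104$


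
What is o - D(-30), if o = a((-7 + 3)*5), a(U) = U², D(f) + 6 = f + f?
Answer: 466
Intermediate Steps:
D(f) = -6 + 2*f (D(f) = -6 + (f + f) = -6 + 2*f)
o = 400 (o = ((-7 + 3)*5)² = (-4*5)² = (-20)² = 400)
o - D(-30) = 400 - (-6 + 2*(-30)) = 400 - (-6 - 60) = 400 - 1*(-66) = 400 + 66 = 466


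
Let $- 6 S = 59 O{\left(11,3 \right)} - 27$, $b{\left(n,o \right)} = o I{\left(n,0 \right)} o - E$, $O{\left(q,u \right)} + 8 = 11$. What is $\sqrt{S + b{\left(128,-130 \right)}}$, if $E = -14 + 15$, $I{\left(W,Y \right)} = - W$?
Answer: $i \sqrt{2163226} \approx 1470.8 i$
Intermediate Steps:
$O{\left(q,u \right)} = 3$ ($O{\left(q,u \right)} = -8 + 11 = 3$)
$E = 1$
$b{\left(n,o \right)} = -1 - n o^{2}$ ($b{\left(n,o \right)} = o \left(- n\right) o - 1 = - n o o - 1 = - n o^{2} - 1 = -1 - n o^{2}$)
$S = -25$ ($S = - \frac{59 \cdot 3 - 27}{6} = - \frac{177 - 27}{6} = \left(- \frac{1}{6}\right) 150 = -25$)
$\sqrt{S + b{\left(128,-130 \right)}} = \sqrt{-25 - \left(1 + 128 \left(-130\right)^{2}\right)} = \sqrt{-25 - \left(1 + 128 \cdot 16900\right)} = \sqrt{-25 - 2163201} = \sqrt{-2163226} = i \sqrt{2163226}$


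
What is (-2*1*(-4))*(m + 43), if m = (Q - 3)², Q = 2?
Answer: 352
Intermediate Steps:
m = 1 (m = (2 - 3)² = (-1)² = 1)
(-2*1*(-4))*(m + 43) = (-2*1*(-4))*(1 + 43) = -2*(-4)*44 = 8*44 = 352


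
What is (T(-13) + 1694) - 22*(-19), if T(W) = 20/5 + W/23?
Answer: 48655/23 ≈ 2115.4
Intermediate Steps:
T(W) = 4 + W/23 (T(W) = 20*(1/5) + W*(1/23) = 4 + W/23)
(T(-13) + 1694) - 22*(-19) = ((4 + (1/23)*(-13)) + 1694) - 22*(-19) = ((4 - 13/23) + 1694) + 418 = (79/23 + 1694) + 418 = 39041/23 + 418 = 48655/23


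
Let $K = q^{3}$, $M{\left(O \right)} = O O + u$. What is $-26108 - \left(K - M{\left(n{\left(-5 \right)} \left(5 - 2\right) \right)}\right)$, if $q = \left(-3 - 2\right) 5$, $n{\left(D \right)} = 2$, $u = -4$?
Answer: $-10451$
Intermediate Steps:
$q = -25$ ($q = \left(-5\right) 5 = -25$)
$M{\left(O \right)} = -4 + O^{2}$ ($M{\left(O \right)} = O O - 4 = O^{2} - 4 = -4 + O^{2}$)
$K = -15625$ ($K = \left(-25\right)^{3} = -15625$)
$-26108 - \left(K - M{\left(n{\left(-5 \right)} \left(5 - 2\right) \right)}\right) = -26108 - \left(-15625 - \left(-4 + \left(2 \left(5 - 2\right)\right)^{2}\right)\right) = -26108 - \left(-15625 - \left(-4 + \left(2 \cdot 3\right)^{2}\right)\right) = -26108 - \left(-15625 - \left(-4 + 6^{2}\right)\right) = -26108 - \left(-15625 - \left(-4 + 36\right)\right) = -26108 - \left(-15625 - 32\right) = -26108 - -15657 = -26108 + 15657 = -10451$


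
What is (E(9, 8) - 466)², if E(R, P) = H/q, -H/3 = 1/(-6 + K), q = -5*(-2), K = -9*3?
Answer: 2627485081/12100 ≈ 2.1715e+5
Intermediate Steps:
K = -27
q = 10
H = 1/11 (H = -3/(-6 - 27) = -3/(-33) = -3*(-1/33) = 1/11 ≈ 0.090909)
E(R, P) = 1/110 (E(R, P) = (1/11)/10 = (1/11)*(⅒) = 1/110)
(E(9, 8) - 466)² = (1/110 - 466)² = (-51259/110)² = 2627485081/12100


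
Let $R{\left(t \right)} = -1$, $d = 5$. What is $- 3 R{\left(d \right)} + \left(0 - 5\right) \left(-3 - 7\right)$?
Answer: $53$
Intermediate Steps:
$- 3 R{\left(d \right)} + \left(0 - 5\right) \left(-3 - 7\right) = \left(-3\right) \left(-1\right) + \left(0 - 5\right) \left(-3 - 7\right) = 3 - -50 = 3 + 50 = 53$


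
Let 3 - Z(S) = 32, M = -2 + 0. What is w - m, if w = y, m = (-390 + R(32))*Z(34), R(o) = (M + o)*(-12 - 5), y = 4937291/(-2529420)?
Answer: -66022799291/2529420 ≈ -26102.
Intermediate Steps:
M = -2
Z(S) = -29 (Z(S) = 3 - 1*32 = 3 - 32 = -29)
y = -4937291/2529420 (y = 4937291*(-1/2529420) = -4937291/2529420 ≈ -1.9519)
R(o) = 34 - 17*o (R(o) = (-2 + o)*(-12 - 5) = (-2 + o)*(-17) = 34 - 17*o)
m = 26100 (m = (-390 + (34 - 17*32))*(-29) = (-390 + (34 - 544))*(-29) = (-390 - 510)*(-29) = -900*(-29) = 26100)
w = -4937291/2529420 ≈ -1.9519
w - m = -4937291/2529420 - 1*26100 = -4937291/2529420 - 26100 = -66022799291/2529420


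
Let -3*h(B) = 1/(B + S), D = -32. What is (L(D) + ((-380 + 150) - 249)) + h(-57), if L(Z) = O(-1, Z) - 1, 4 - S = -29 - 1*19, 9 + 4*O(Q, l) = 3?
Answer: -14443/30 ≈ -481.43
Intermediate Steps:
O(Q, l) = -3/2 (O(Q, l) = -9/4 + (1/4)*3 = -9/4 + 3/4 = -3/2)
S = 52 (S = 4 - (-29 - 1*19) = 4 - (-29 - 19) = 4 - 1*(-48) = 4 + 48 = 52)
L(Z) = -5/2 (L(Z) = -3/2 - 1 = -5/2)
h(B) = -1/(3*(52 + B)) (h(B) = -1/(3*(B + 52)) = -1/(3*(52 + B)))
(L(D) + ((-380 + 150) - 249)) + h(-57) = (-5/2 + ((-380 + 150) - 249)) - 1/(156 + 3*(-57)) = (-5/2 + (-230 - 249)) - 1/(156 - 171) = (-5/2 - 479) - 1/(-15) = -963/2 - 1*(-1/15) = -963/2 + 1/15 = -14443/30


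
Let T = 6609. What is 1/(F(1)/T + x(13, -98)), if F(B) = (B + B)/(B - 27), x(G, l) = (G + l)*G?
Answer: -85917/94938286 ≈ -0.00090498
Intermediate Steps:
x(G, l) = G*(G + l)
F(B) = 2*B/(-27 + B) (F(B) = (2*B)/(-27 + B) = 2*B/(-27 + B))
1/(F(1)/T + x(13, -98)) = 1/((2*1/(-27 + 1))/6609 + 13*(13 - 98)) = 1/((2*1/(-26))*(1/6609) + 13*(-85)) = 1/((2*1*(-1/26))*(1/6609) - 1105) = 1/(-1/13*1/6609 - 1105) = 1/(-1/85917 - 1105) = 1/(-94938286/85917) = -85917/94938286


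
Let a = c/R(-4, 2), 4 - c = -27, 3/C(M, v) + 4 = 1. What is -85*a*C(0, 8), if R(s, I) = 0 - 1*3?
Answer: -2635/3 ≈ -878.33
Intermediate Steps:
R(s, I) = -3 (R(s, I) = 0 - 3 = -3)
C(M, v) = -1 (C(M, v) = 3/(-4 + 1) = 3/(-3) = 3*(-1/3) = -1)
c = 31 (c = 4 - 1*(-27) = 4 + 27 = 31)
a = -31/3 (a = 31/(-3) = 31*(-1/3) = -31/3 ≈ -10.333)
-85*a*C(0, 8) = -(-2635)*(-1)/3 = -85*31/3 = -2635/3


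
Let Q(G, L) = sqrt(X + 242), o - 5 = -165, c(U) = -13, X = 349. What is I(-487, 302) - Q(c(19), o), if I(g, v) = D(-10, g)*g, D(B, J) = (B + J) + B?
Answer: 246909 - sqrt(591) ≈ 2.4688e+5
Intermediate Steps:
D(B, J) = J + 2*B
I(g, v) = g*(-20 + g) (I(g, v) = (g + 2*(-10))*g = (g - 20)*g = (-20 + g)*g = g*(-20 + g))
o = -160 (o = 5 - 165 = -160)
Q(G, L) = sqrt(591) (Q(G, L) = sqrt(349 + 242) = sqrt(591))
I(-487, 302) - Q(c(19), o) = -487*(-20 - 487) - sqrt(591) = -487*(-507) - sqrt(591) = 246909 - sqrt(591)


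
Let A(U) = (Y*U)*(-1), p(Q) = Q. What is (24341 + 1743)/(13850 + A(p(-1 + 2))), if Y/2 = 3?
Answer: 6521/3461 ≈ 1.8841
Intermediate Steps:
Y = 6 (Y = 2*3 = 6)
A(U) = -6*U (A(U) = (6*U)*(-1) = -6*U)
(24341 + 1743)/(13850 + A(p(-1 + 2))) = (24341 + 1743)/(13850 - 6*(-1 + 2)) = 26084/(13850 - 6*1) = 26084/(13850 - 6) = 26084/13844 = 26084*(1/13844) = 6521/3461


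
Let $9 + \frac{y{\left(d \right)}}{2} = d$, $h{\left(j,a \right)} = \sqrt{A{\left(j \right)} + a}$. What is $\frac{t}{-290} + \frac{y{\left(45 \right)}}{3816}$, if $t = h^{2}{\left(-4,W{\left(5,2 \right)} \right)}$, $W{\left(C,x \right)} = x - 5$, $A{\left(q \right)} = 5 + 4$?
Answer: $- \frac{14}{7685} \approx -0.0018217$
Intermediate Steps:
$A{\left(q \right)} = 9$
$W{\left(C,x \right)} = -5 + x$
$h{\left(j,a \right)} = \sqrt{9 + a}$
$y{\left(d \right)} = -18 + 2 d$
$t = 6$ ($t = \left(\sqrt{9 + \left(-5 + 2\right)}\right)^{2} = \left(\sqrt{9 - 3}\right)^{2} = \left(\sqrt{6}\right)^{2} = 6$)
$\frac{t}{-290} + \frac{y{\left(45 \right)}}{3816} = \frac{6}{-290} + \frac{-18 + 2 \cdot 45}{3816} = 6 \left(- \frac{1}{290}\right) + \left(-18 + 90\right) \frac{1}{3816} = - \frac{3}{145} + 72 \cdot \frac{1}{3816} = - \frac{3}{145} + \frac{1}{53} = - \frac{14}{7685}$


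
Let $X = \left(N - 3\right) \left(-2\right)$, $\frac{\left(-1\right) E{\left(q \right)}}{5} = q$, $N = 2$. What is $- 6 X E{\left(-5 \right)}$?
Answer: $-300$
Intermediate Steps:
$E{\left(q \right)} = - 5 q$
$X = 2$ ($X = \left(2 - 3\right) \left(-2\right) = \left(-1\right) \left(-2\right) = 2$)
$- 6 X E{\left(-5 \right)} = \left(-6\right) 2 \left(\left(-5\right) \left(-5\right)\right) = \left(-12\right) 25 = -300$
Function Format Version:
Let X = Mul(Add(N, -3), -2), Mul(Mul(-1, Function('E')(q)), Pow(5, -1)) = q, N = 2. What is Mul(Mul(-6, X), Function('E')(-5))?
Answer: -300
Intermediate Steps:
Function('E')(q) = Mul(-5, q)
X = 2 (X = Mul(Add(2, -3), -2) = Mul(-1, -2) = 2)
Mul(Mul(-6, X), Function('E')(-5)) = Mul(Mul(-6, 2), Mul(-5, -5)) = Mul(-12, 25) = -300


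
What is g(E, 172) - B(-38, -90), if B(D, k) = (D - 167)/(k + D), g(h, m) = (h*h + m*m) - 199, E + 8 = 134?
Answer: 5793203/128 ≈ 45259.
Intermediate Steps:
E = 126 (E = -8 + 134 = 126)
g(h, m) = -199 + h² + m² (g(h, m) = (h² + m²) - 199 = -199 + h² + m²)
B(D, k) = (-167 + D)/(D + k)
g(E, 172) - B(-38, -90) = (-199 + 126² + 172²) - (-167 - 38)/(-38 - 90) = (-199 + 15876 + 29584) - (-205)/(-128) = 45261 - (-1)*(-205)/128 = 45261 - 1*205/128 = 45261 - 205/128 = 5793203/128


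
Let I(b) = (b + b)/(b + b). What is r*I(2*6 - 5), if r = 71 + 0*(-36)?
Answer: 71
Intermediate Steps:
I(b) = 1 (I(b) = (2*b)/((2*b)) = (2*b)*(1/(2*b)) = 1)
r = 71 (r = 71 + 0 = 71)
r*I(2*6 - 5) = 71*1 = 71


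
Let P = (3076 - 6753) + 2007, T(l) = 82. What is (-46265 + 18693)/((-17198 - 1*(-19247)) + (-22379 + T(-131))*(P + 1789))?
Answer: 13786/1325647 ≈ 0.010399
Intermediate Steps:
P = -1670 (P = -3677 + 2007 = -1670)
(-46265 + 18693)/((-17198 - 1*(-19247)) + (-22379 + T(-131))*(P + 1789)) = (-46265 + 18693)/((-17198 - 1*(-19247)) + (-22379 + 82)*(-1670 + 1789)) = -27572/((-17198 + 19247) - 22297*119) = -27572/(2049 - 2653343) = -27572/(-2651294) = -27572*(-1/2651294) = 13786/1325647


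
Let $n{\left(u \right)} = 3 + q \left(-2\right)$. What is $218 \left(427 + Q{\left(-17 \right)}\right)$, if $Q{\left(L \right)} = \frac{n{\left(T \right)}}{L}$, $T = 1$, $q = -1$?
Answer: $\frac{1581372}{17} \approx 93022.0$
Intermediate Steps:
$n{\left(u \right)} = 5$ ($n{\left(u \right)} = 3 - -2 = 3 + 2 = 5$)
$Q{\left(L \right)} = \frac{5}{L}$
$218 \left(427 + Q{\left(-17 \right)}\right) = 218 \left(427 + \frac{5}{-17}\right) = 218 \left(427 + 5 \left(- \frac{1}{17}\right)\right) = 218 \left(427 - \frac{5}{17}\right) = 218 \cdot \frac{7254}{17} = \frac{1581372}{17}$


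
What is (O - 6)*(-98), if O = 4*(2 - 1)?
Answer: 196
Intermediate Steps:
O = 4 (O = 4*1 = 4)
(O - 6)*(-98) = (4 - 6)*(-98) = -2*(-98) = 196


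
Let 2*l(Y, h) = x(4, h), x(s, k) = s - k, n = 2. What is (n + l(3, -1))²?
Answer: 81/4 ≈ 20.250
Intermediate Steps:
l(Y, h) = 2 - h/2 (l(Y, h) = (4 - h)/2 = 2 - h/2)
(n + l(3, -1))² = (2 + (2 - ½*(-1)))² = (2 + (2 + ½))² = (2 + 5/2)² = (9/2)² = 81/4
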